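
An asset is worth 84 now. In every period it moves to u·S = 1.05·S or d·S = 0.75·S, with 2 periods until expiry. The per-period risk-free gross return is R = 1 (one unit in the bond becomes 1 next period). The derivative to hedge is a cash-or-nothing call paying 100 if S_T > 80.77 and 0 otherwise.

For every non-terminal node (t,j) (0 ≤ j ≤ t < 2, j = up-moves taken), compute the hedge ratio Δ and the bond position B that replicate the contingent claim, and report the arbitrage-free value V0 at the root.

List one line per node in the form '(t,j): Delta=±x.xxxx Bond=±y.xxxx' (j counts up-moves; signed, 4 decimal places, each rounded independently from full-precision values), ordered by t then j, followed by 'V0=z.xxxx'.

(0,0): Delta=3.3069 Bond=-208.3333
(1,0): Delta=0.0000 Bond=0.0000
(1,1): Delta=3.7793 Bond=-250.0000
V0=69.4444

Since d<R<u, set p* = (R−d)/(u−d) = 0.8333; price each node as the discounted p*-expectation of its children.
Terminal values V(2,·): V(2,0)=0.0000, V(2,1)=0.0000, V(2,2)=100.0000
  t=1,j=0: stock 63.0000 → up 66.1500 (V=0.0000), down 47.2500 (V=0.0000). Price 0.0000; hedge Δ=0.0000, bond B=0.0000.
  t=1,j=1: stock 88.2000 → up 92.6100 (V=100.0000), down 66.1500 (V=0.0000). Price 83.3333; hedge Δ=3.7793, bond B=-250.0000.
  t=0,j=0: stock 84.0000 → up 88.2000 (V=83.3333), down 63.0000 (V=0.0000). Price 69.4444; hedge Δ=3.3069, bond B=-208.3333.
The time-0 hedge costs 69.4444, which is the no-arbitrage price.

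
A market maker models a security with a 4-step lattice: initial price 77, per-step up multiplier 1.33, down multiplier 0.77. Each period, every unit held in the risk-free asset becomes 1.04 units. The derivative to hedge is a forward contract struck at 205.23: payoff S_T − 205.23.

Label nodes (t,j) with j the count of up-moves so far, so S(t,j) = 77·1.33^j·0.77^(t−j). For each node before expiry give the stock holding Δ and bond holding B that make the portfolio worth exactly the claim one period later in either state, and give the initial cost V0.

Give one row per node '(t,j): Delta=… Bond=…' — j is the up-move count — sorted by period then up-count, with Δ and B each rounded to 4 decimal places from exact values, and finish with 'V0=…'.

Risk-neutral probability p* = (R−d)/(u−d) = (1.04−0.77)/(1.33−0.77) = 0.4821.
Payoff layer (t=4): V(4,0)=-178.1622, V(4,1)=-158.4765, V(4,2)=-124.4739, V(4,3)=-65.7422, V(4,4)=35.7036
Node (3,0) S=35.1530: V=(p*·-158.4765+(1−p*)·-178.1622)/1.04=-162.1835; Δ=(-158.4765−-178.1622)/(46.7535−27.0678)=1.0000; B=V−Δ·S=-197.3365
Node (3,1) S=60.7189: V=(p*·-124.4739+(1−p*)·-158.4765)/1.04=-136.6176; Δ=(-124.4739−-158.4765)/(80.7561−46.7535)=1.0000; B=V−Δ·S=-197.3365
Node (3,2) S=104.8781: V=(p*·-65.7422+(1−p*)·-124.4739)/1.04=-92.4585; Δ=(-65.7422−-124.4739)/(139.4878−80.7561)=1.0000; B=V−Δ·S=-197.3365
Node (3,3) S=181.1530: V=(p*·35.7036+(1−p*)·-65.7422)/1.04=-16.1835; Δ=(35.7036−-65.7422)/(240.9336−139.4878)=1.0000; B=V−Δ·S=-197.3365
Node (2,0) S=45.6533: V=(p*·-136.6176+(1−p*)·-162.1835)/1.04=-144.0934; Δ=(-136.6176−-162.1835)/(60.7189−35.1530)=1.0000; B=V−Δ·S=-189.7467
Node (2,1) S=78.8557: V=(p*·-92.4585+(1−p*)·-136.6176)/1.04=-110.8910; Δ=(-92.4585−-136.6176)/(104.8781−60.7189)=1.0000; B=V−Δ·S=-189.7467
Node (2,2) S=136.2053: V=(p*·-16.1835+(1−p*)·-92.4585)/1.04=-53.5414; Δ=(-16.1835−-92.4585)/(181.1530−104.8781)=1.0000; B=V−Δ·S=-189.7467
Node (1,0) S=59.2900: V=(p*·-110.8910+(1−p*)·-144.0934)/1.04=-123.1587; Δ=(-110.8910−-144.0934)/(78.8557−45.6533)=1.0000; B=V−Δ·S=-182.4487
Node (1,1) S=102.4100: V=(p*·-53.5414+(1−p*)·-110.8910)/1.04=-80.0387; Δ=(-53.5414−-110.8910)/(136.2053−78.8557)=1.0000; B=V−Δ·S=-182.4487
Node (0,0) S=77.0000: V=(p*·-80.0387+(1−p*)·-123.1587)/1.04=-98.4315; Δ=(-80.0387−-123.1587)/(102.4100−59.2900)=1.0000; B=V−Δ·S=-175.4315
The time-0 hedge costs -98.4315, which is the no-arbitrage price.

(0,0): Delta=1.0000 Bond=-175.4315
(1,0): Delta=1.0000 Bond=-182.4487
(1,1): Delta=1.0000 Bond=-182.4487
(2,0): Delta=1.0000 Bond=-189.7467
(2,1): Delta=1.0000 Bond=-189.7467
(2,2): Delta=1.0000 Bond=-189.7467
(3,0): Delta=1.0000 Bond=-197.3365
(3,1): Delta=1.0000 Bond=-197.3365
(3,2): Delta=1.0000 Bond=-197.3365
(3,3): Delta=1.0000 Bond=-197.3365
V0=-98.4315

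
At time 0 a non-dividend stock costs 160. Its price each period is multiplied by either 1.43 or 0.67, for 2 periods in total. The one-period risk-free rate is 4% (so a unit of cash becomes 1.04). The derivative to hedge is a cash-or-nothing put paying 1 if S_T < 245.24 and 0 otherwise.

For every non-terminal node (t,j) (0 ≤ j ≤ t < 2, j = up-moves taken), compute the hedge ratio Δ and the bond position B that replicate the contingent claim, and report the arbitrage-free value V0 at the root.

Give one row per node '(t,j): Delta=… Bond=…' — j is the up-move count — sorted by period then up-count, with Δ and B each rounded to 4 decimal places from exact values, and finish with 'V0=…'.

The replicating-portfolio and risk-neutral prices coincide; use p* = (1.04−0.67)/(1.43−0.67) = 0.4868 for the latter.
Payoff layer (t=2): V(2,0)=1.0000, V(2,1)=1.0000, V(2,2)=0.0000
(1,0): S=107.2000. Δ = (V_up−V_dn)/(S_up−S_dn) = (1.0000−1.0000)/(153.2960−71.8240) = 0.0000. V = [p*·1.0000 + (1−p*)·1.0000]/1.04 = 0.9615. B = V − Δ·S = 0.9615.
(1,1): S=228.8000. Δ = (V_up−V_dn)/(S_up−S_dn) = (0.0000−1.0000)/(327.1840−153.2960) = -0.0058. V = [p*·0.0000 + (1−p*)·1.0000]/1.04 = 0.4934. B = V − Δ·S = 1.8092.
(0,0): S=160.0000. Δ = (V_up−V_dn)/(S_up−S_dn) = (0.4934−0.9615)/(228.8000−107.2000) = -0.0038. V = [p*·0.4934 + (1−p*)·0.9615]/1.04 = 0.7054. B = V − Δ·S = 1.3214.
Root portfolio cost Δ·160+B reproduces V0=0.7054.

(0,0): Delta=-0.0038 Bond=1.3214
(1,0): Delta=0.0000 Bond=0.9615
(1,1): Delta=-0.0058 Bond=1.8092
V0=0.7054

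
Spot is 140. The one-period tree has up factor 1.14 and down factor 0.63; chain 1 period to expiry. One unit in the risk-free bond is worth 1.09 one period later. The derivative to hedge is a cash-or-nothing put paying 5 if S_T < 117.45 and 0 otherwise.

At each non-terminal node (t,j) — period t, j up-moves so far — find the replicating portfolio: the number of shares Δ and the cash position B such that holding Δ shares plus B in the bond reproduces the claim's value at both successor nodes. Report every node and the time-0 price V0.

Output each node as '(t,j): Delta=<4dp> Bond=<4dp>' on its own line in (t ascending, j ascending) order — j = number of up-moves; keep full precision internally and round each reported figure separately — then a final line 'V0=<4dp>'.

The replicating-portfolio and risk-neutral prices coincide; use p* = (1.09−0.63)/(1.14−0.63) = 0.9020 for the latter.
Terminal values V(1,·): V(1,0)=5.0000, V(1,1)=0.0000
  t=0,j=0: stock 140.0000 → up 159.6000 (V=0.0000), down 88.2000 (V=5.0000). Price 0.4497; hedge Δ=-0.0700, bond B=10.2536.
The time-0 hedge costs 0.4497, which is the no-arbitrage price.

(0,0): Delta=-0.0700 Bond=10.2536
V0=0.4497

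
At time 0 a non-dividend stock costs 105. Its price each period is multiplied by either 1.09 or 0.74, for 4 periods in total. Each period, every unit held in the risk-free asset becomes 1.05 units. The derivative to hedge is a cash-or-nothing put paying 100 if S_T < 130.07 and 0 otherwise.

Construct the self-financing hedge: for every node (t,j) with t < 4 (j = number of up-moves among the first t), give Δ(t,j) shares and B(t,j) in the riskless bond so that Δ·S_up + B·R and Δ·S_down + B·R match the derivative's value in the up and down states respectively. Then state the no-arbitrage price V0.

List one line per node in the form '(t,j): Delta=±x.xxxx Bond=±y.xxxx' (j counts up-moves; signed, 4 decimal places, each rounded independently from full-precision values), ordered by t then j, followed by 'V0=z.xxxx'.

No-arbitrage ⇒ martingale measure with p* = (R−d)/(u−d) = 0.8857.
At expiry t=4: V(4,0)=100.0000, V(4,1)=100.0000, V(4,2)=100.0000, V(4,3)=100.0000, V(4,4)=0.0000
(3,0): S=42.5485. Δ = (V_up−V_dn)/(S_up−S_dn) = (100.0000−100.0000)/(46.3779−31.4859) = 0.0000. V = [p*·100.0000 + (1−p*)·100.0000]/1.05 = 95.2381. B = V − Δ·S = 95.2381.
(3,1): S=62.6728. Δ = (V_up−V_dn)/(S_up−S_dn) = (100.0000−100.0000)/(68.3134−46.3779) = 0.0000. V = [p*·100.0000 + (1−p*)·100.0000]/1.05 = 95.2381. B = V − Δ·S = 95.2381.
(3,2): S=92.3154. Δ = (V_up−V_dn)/(S_up−S_dn) = (100.0000−100.0000)/(100.6238−68.3134) = 0.0000. V = [p*·100.0000 + (1−p*)·100.0000]/1.05 = 95.2381. B = V − Δ·S = 95.2381.
(3,3): S=135.9780. Δ = (V_up−V_dn)/(S_up−S_dn) = (0.0000−100.0000)/(148.2161−100.6238) = -2.1012. V = [p*·0.0000 + (1−p*)·100.0000]/1.05 = 10.8844. B = V − Δ·S = 296.5986.
(2,0): S=57.4980. Δ = (V_up−V_dn)/(S_up−S_dn) = (95.2381−95.2381)/(62.6728−42.5485) = 0.0000. V = [p*·95.2381 + (1−p*)·95.2381]/1.05 = 90.7029. B = V − Δ·S = 90.7029.
(2,1): S=84.6930. Δ = (V_up−V_dn)/(S_up−S_dn) = (95.2381−95.2381)/(92.3154−62.6728) = 0.0000. V = [p*·95.2381 + (1−p*)·95.2381]/1.05 = 90.7029. B = V − Δ·S = 90.7029.
(2,2): S=124.7505. Δ = (V_up−V_dn)/(S_up−S_dn) = (10.8844−95.2381)/(135.9780−92.3154) = -1.9319. V = [p*·10.8844 + (1−p*)·95.2381]/1.05 = 19.5474. B = V − Δ·S = 260.5581.
(1,0): S=77.7000. Δ = (V_up−V_dn)/(S_up−S_dn) = (90.7029−90.7029)/(84.6930−57.4980) = 0.0000. V = [p*·90.7029 + (1−p*)·90.7029]/1.05 = 86.3838. B = V − Δ·S = 86.3838.
(1,1): S=114.4500. Δ = (V_up−V_dn)/(S_up−S_dn) = (19.5474−90.7029)/(124.7505−84.6930) = -1.7763. V = [p*·19.5474 + (1−p*)·90.7029]/1.05 = 26.3614. B = V − Δ·S = 229.6629.
(0,0): S=105.0000. Δ = (V_up−V_dn)/(S_up−S_dn) = (26.3614−86.3838)/(114.4500−77.7000) = -1.6333. V = [p*·26.3614 + (1−p*)·86.3838]/1.05 = 31.6391. B = V − Δ·S = 203.1316.
Self-financing check: at every node Δ·S+B equals the discounted successor values.

(0,0): Delta=-1.6333 Bond=203.1316
(1,0): Delta=0.0000 Bond=86.3838
(1,1): Delta=-1.7763 Bond=229.6629
(2,0): Delta=0.0000 Bond=90.7029
(2,1): Delta=0.0000 Bond=90.7029
(2,2): Delta=-1.9319 Bond=260.5581
(3,0): Delta=0.0000 Bond=95.2381
(3,1): Delta=0.0000 Bond=95.2381
(3,2): Delta=0.0000 Bond=95.2381
(3,3): Delta=-2.1012 Bond=296.5986
V0=31.6391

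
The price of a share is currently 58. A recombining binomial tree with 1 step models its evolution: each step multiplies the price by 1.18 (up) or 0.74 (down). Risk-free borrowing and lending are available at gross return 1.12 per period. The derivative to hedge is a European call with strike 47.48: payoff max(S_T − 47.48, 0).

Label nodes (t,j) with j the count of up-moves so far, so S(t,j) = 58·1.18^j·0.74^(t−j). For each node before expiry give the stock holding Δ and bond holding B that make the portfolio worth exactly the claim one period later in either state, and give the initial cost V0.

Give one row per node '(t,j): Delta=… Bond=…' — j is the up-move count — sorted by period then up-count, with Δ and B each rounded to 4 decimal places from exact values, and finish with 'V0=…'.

(0,0): Delta=0.8213 Bond=-31.4740
V0=16.1623

The replicating-portfolio and risk-neutral prices coincide; use p* = (1.12−0.74)/(1.18−0.74) = 0.8636 for the latter.
At expiry t=1: V(1,0)=0.0000, V(1,1)=20.9600
(0,0): S=58.0000. Δ = (V_up−V_dn)/(S_up−S_dn) = (20.9600−0.0000)/(68.4400−42.9200) = 0.8213. V = [p*·20.9600 + (1−p*)·0.0000]/1.12 = 16.1623. B = V − Δ·S = -31.4740.
Check: Δ(0,0)·S0 + B(0,0) = 16.1623 = V0.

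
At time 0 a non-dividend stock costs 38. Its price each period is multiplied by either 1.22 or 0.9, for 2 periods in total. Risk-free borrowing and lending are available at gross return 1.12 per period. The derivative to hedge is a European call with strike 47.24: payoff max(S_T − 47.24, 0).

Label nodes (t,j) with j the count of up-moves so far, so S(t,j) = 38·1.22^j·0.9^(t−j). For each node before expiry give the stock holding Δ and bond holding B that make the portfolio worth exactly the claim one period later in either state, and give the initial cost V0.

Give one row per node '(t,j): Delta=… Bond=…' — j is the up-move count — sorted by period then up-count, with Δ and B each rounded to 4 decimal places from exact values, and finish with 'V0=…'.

(0,0): Delta=0.4704 Bond=-14.3651
(1,0): Delta=0.0000 Bond=0.0000
(1,1): Delta=0.6282 Bond=-23.4020
V0=3.5115

Since d<R<u, set p* = (R−d)/(u−d) = 0.6875; price each node as the discounted p*-expectation of its children.
Terminal values V(2,·): V(2,0)=0.0000, V(2,1)=0.0000, V(2,2)=9.3192
(1,0): S=34.2000. Δ = (V_up−V_dn)/(S_up−S_dn) = (0.0000−0.0000)/(41.7240−30.7800) = 0.0000. V = [p*·0.0000 + (1−p*)·0.0000]/1.12 = 0.0000. B = V − Δ·S = 0.0000.
(1,1): S=46.3600. Δ = (V_up−V_dn)/(S_up−S_dn) = (9.3192−0.0000)/(56.5592−41.7240) = 0.6282. V = [p*·9.3192 + (1−p*)·0.0000]/1.12 = 5.7205. B = V − Δ·S = -23.4020.
(0,0): S=38.0000. Δ = (V_up−V_dn)/(S_up−S_dn) = (5.7205−0.0000)/(46.3600−34.2000) = 0.4704. V = [p*·5.7205 + (1−p*)·0.0000]/1.12 = 3.5115. B = V − Δ·S = -14.3651.
Each (Δ,B) replicates both successor values, so the strategy is self-financing and V0 is arbitrage-free.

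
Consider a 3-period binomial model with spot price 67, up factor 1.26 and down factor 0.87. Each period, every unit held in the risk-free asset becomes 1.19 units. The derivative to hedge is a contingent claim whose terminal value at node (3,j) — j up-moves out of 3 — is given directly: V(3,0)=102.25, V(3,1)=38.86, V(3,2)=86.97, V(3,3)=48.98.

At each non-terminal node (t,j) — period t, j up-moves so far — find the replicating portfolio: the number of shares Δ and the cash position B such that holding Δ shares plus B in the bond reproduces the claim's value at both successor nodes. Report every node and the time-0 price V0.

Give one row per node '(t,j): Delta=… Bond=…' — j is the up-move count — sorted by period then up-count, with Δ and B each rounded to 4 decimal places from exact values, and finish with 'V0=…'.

(0,0): Delta=-0.3634 Bond=61.2948
(1,0): Delta=1.0386 Bond=-8.7851
(1,1): Delta=-0.5752 Bond=90.8183
(2,0): Delta=-3.2051 Bond=204.7550
(2,1): Delta=1.6796 Bond=-57.5314
(2,2): Delta=-0.9158 Bond=144.2999
V0=36.9445

Under the risk-neutral measure, an up-move has probability p* = (R−d)/(u−d) = 0.8205 and values discount at R = 1.19.
At expiry t=3: V(3,0)=102.2500, V(3,1)=38.8600, V(3,2)=86.9700, V(3,3)=48.9800
(2,0): S=50.7123. Δ = (V_up−V_dn)/(S_up−S_dn) = (38.8600−102.2500)/(63.8975−44.1197) = -3.2051. V = [p*·38.8600 + (1−p*)·102.2500]/1.19 = 42.2165. B = V − Δ·S = 204.7550.
(2,1): S=73.4454. Δ = (V_up−V_dn)/(S_up−S_dn) = (86.9700−38.8600)/(92.5412−63.8975) = 1.6796. V = [p*·86.9700 + (1−p*)·38.8600]/1.19 = 65.8276. B = V − Δ·S = -57.5314.
(2,2): S=106.3692. Δ = (V_up−V_dn)/(S_up−S_dn) = (48.9800−86.9700)/(134.0252−92.5412) = -0.9158. V = [p*·48.9800 + (1−p*)·86.9700]/1.19 = 46.8897. B = V − Δ·S = 144.2999.
(1,0): S=58.2900. Δ = (V_up−V_dn)/(S_up−S_dn) = (65.8276−42.2165)/(73.4454−50.7123) = 1.0386. V = [p*·65.8276 + (1−p*)·42.2165]/1.19 = 51.7561. B = V − Δ·S = -8.7851.
(1,1): S=84.4200. Δ = (V_up−V_dn)/(S_up−S_dn) = (46.8897−65.8276)/(106.3692−73.4454) = -0.5752. V = [p*·46.8897 + (1−p*)·65.8276]/1.19 = 42.2595. B = V − Δ·S = 90.8183.
(0,0): S=67.0000. Δ = (V_up−V_dn)/(S_up−S_dn) = (42.2595−51.7561)/(84.4200−58.2900) = -0.3634. V = [p*·42.2595 + (1−p*)·51.7561]/1.19 = 36.9445. B = V − Δ·S = 61.2948.
Root portfolio cost Δ·67+B reproduces V0=36.9445.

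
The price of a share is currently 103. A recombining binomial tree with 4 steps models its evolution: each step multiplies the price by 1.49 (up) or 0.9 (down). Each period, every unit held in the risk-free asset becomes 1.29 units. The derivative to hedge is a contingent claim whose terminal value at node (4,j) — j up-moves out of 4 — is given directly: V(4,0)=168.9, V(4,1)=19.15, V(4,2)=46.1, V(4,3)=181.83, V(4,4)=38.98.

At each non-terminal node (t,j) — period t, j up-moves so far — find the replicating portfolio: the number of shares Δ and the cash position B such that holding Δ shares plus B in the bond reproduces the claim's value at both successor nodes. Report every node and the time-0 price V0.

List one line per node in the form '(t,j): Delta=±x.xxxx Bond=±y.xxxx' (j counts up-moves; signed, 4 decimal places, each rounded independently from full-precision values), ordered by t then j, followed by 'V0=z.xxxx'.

(0,0): Delta=0.1484 Bond=19.6486
(1,0): Delta=0.5952 Bond=-16.0751
(1,1): Delta=0.0100 Bond=46.5887
(2,0): Delta=-0.5189 Bond=72.2149
(2,1): Delta=0.9404 Bond=-68.4045
(2,2): Delta=-0.2782 Bond=125.9990
(3,0): Delta=-3.3803 Bond=308.0095
(3,1): Delta=0.3674 Bond=-17.0234
(3,2): Delta=1.1178 Bond=-124.7642
(3,3): Delta=-0.7106 Bond=309.8735
V0=34.9348

No-arbitrage ⇒ martingale measure with p* = (R−d)/(u−d) = 0.6610.
Payoff layer (t=4): V(4,0)=168.9000, V(4,1)=19.1500, V(4,2)=46.1000, V(4,3)=181.8300, V(4,4)=38.9800
  t=3,j=0: stock 75.0870 → up 111.8796 (V=19.1500), down 67.5783 (V=168.9000). Price 54.1959; hedge Δ=-3.3803, bond B=308.0095.
  t=3,j=1: stock 124.3107 → up 185.2229 (V=46.1000), down 111.8796 (V=19.1500). Price 28.6546; hedge Δ=0.3674, bond B=-17.0234.
  t=3,j=2: stock 205.8033 → up 306.6469 (V=181.8300), down 185.2229 (V=46.1000). Price 105.2867; hedge Δ=1.1178, bond B=-124.7642.
  t=3,j=3: stock 340.7187 → up 507.6709 (V=38.9800), down 306.6469 (V=181.8300). Price 67.7548; hedge Δ=-0.7106, bond B=309.8735.
  t=2,j=0: stock 83.4300 → up 124.3107 (V=28.6546), down 75.0870 (V=54.1959). Price 28.9245; hedge Δ=-0.5189, bond B=72.2149.
  t=2,j=1: stock 138.1230 → up 205.8033 (V=105.2867), down 124.3107 (V=28.6546). Price 61.4804; hedge Δ=0.9404, bond B=-68.4045.
  t=2,j=2: stock 228.6703 → up 340.7187 (V=67.7548), down 205.8033 (V=105.2867). Price 62.3857; hedge Δ=-0.2782, bond B=125.9990.
  t=1,j=0: stock 92.7000 → up 138.1230 (V=61.4804), down 83.4300 (V=28.9245). Price 39.1043; hedge Δ=0.5952, bond B=-16.0751.
  t=1,j=1: stock 153.4700 → up 228.6703 (V=62.3857), down 138.1230 (V=61.4804). Price 48.1231; hedge Δ=0.0100, bond B=46.5887.
  t=0,j=0: stock 103.0000 → up 153.4700 (V=48.1231), down 92.7000 (V=39.1043). Price 34.9348; hedge Δ=0.1484, bond B=19.6486.
Check: Δ(0,0)·S0 + B(0,0) = 34.9348 = V0.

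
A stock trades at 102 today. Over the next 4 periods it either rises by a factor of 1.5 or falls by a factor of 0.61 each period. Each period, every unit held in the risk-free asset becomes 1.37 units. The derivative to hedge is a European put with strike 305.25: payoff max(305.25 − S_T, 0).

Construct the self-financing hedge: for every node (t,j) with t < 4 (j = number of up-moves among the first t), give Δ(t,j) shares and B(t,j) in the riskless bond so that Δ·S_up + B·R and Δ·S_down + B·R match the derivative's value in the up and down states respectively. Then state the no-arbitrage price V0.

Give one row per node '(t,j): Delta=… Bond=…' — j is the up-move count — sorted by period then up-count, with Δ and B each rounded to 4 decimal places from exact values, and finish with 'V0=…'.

Risk-neutral probability p* = (R−d)/(u−d) = (1.37−0.61)/(1.5−0.61) = 0.8539.
At expiry t=4: V(4,0)=291.1272, V(4,1)=270.5219, V(4,2)=219.8530, V(4,3)=95.2575, V(4,4)=0.0000
  t=3,j=0: stock 23.1521 → up 34.7281 (V=270.5219), down 14.1228 (V=291.1272). Price 199.6582; hedge Δ=-1.0000, bond B=222.8102.
  t=3,j=1: stock 56.9313 → up 85.3970 (V=219.8530), down 34.7281 (V=270.5219). Price 165.8789; hedge Δ=-1.0000, bond B=222.8102.
  t=3,j=2: stock 139.9950 → up 209.9925 (V=95.2575), down 85.3970 (V=219.8530). Price 82.8152; hedge Δ=-1.0000, bond B=222.8102.
  t=3,j=3: stock 344.2500 → up 516.3750 (V=0.0000), down 209.9925 (V=95.2575). Price 10.1562; hedge Δ=-0.3109, bond B=117.1871.
  t=2,j=0: stock 37.9542 → up 56.9313 (V=165.8789), down 23.1521 (V=199.6582). Price 124.6810; hedge Δ=-1.0000, bond B=162.6352.
  t=2,j=1: stock 93.3300 → up 139.9950 (V=82.8152), down 56.9313 (V=165.8789). Price 69.3052; hedge Δ=-1.0000, bond B=162.6352.
  t=2,j=2: stock 229.5000 → up 344.2500 (V=10.1562), down 139.9950 (V=82.8152). Price 15.1601; hedge Δ=-0.3557, bond B=96.7994.
  t=1,j=0: stock 62.2200 → up 93.3300 (V=69.3052), down 37.9542 (V=124.6810). Price 56.4918; hedge Δ=-1.0000, bond B=118.7118.
  t=1,j=1: stock 153.0000 → up 229.5000 (V=15.1601), down 93.3300 (V=69.3052). Price 16.8386; hedge Δ=-0.3976, bond B=77.6758.
  t=0,j=0: stock 102.0000 → up 153.0000 (V=16.8386), down 62.2200 (V=56.4918). Price 16.5187; hedge Δ=-0.4368, bond B=61.0729.
Self-financing check: at every node Δ·S+B equals the discounted successor values.

(0,0): Delta=-0.4368 Bond=61.0729
(1,0): Delta=-1.0000 Bond=118.7118
(1,1): Delta=-0.3976 Bond=77.6758
(2,0): Delta=-1.0000 Bond=162.6352
(2,1): Delta=-1.0000 Bond=162.6352
(2,2): Delta=-0.3557 Bond=96.7994
(3,0): Delta=-1.0000 Bond=222.8102
(3,1): Delta=-1.0000 Bond=222.8102
(3,2): Delta=-1.0000 Bond=222.8102
(3,3): Delta=-0.3109 Bond=117.1871
V0=16.5187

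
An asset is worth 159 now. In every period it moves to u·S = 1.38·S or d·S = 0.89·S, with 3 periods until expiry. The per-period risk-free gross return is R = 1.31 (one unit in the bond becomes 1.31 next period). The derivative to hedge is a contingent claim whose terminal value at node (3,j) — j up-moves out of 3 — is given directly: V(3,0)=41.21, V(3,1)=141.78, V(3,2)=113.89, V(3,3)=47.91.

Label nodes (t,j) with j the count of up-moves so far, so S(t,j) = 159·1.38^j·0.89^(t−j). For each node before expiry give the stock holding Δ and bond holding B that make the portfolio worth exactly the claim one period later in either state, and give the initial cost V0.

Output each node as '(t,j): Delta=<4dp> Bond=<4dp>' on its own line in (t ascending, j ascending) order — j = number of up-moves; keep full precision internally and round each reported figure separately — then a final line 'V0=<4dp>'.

(0,0): Delta=-0.3983 Bond=96.0644
(1,0): Delta=-0.1050 Bond=84.3412
(1,1): Delta=-0.4298 Bond=132.7616
(2,0): Delta=1.6297 Bond=-107.9832
(2,1): Delta=-0.2915 Bond=146.8987
(2,2): Delta=-0.4447 Bond=178.4208
V0=32.7352

The replicating-portfolio and risk-neutral prices coincide; use p* = (1.31−0.89)/(1.38−0.89) = 0.8571 for the latter.
Terminal payoffs: V(3,0)=41.2100, V(3,1)=141.7800, V(3,2)=113.8900, V(3,3)=47.9100
Node (2,0) S=125.9439: V=(p*·141.7800+(1−p*)·41.2100)/1.31=97.2617; Δ=(141.7800−41.2100)/(173.8026−112.0901)=1.6297; B=V−Δ·S=-107.9832
Node (2,1) S=195.2838: V=(p*·113.8900+(1−p*)·141.7800)/1.31=89.9804; Δ=(113.8900−141.7800)/(269.4916−173.8026)=-0.2915; B=V−Δ·S=146.8987
Node (2,2) S=302.7996: V=(p*·47.9100+(1−p*)·113.8900)/1.31=43.7677; Δ=(47.9100−113.8900)/(417.8634−269.4916)=-0.4447; B=V−Δ·S=178.4208
Node (1,0) S=141.5100: V=(p*·89.9804+(1−p*)·97.2617)/1.31=69.4813; Δ=(89.9804−97.2617)/(195.2838−125.9439)=-0.1050; B=V−Δ·S=84.3412
Node (1,1) S=219.4200: V=(p*·43.7677+(1−p*)·89.9804)/1.31=38.4500; Δ=(43.7677−89.9804)/(302.7996−195.2838)=-0.4298; B=V−Δ·S=132.7616
Node (0,0) S=159.0000: V=(p*·38.4500+(1−p*)·69.4813)/1.31=32.7352; Δ=(38.4500−69.4813)/(219.4200−141.5100)=-0.3983; B=V−Δ·S=96.0644
Self-financing check: at every node Δ·S+B equals the discounted successor values.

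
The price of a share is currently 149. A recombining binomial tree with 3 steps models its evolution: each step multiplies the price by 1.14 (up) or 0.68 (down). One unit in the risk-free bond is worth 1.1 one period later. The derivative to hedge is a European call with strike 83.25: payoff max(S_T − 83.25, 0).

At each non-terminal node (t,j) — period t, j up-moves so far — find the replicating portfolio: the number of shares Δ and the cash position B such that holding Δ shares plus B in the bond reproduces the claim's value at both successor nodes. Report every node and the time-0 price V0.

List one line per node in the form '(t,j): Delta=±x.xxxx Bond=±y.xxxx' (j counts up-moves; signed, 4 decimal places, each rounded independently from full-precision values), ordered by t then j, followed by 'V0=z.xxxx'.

(0,0): Delta=0.9881 Bond=-60.6824
(1,0): Delta=0.8624 Bond=-54.0171
(1,1): Delta=0.9952 Bond=-67.9634
(2,0): Delta=0.0000 Bond=0.0000
(2,1): Delta=0.9114 Bond=-65.0777
(2,2): Delta=1.0000 Bond=-75.6818
V0=86.5443

Risk-neutral probability p* = (R−d)/(u−d) = (1.1−0.68)/(1.14−0.68) = 0.9130.
Terminal payoffs: V(3,0)=0.0000, V(3,1)=0.0000, V(3,2)=48.4255, V(3,3)=137.5001
Node (2,0) S=68.8976: V=(p*·0.0000+(1−p*)·0.0000)/1.1=0.0000; Δ=(0.0000−0.0000)/(78.5433−46.8504)=0.0000; B=V−Δ·S=0.0000
Node (2,1) S=115.5048: V=(p*·48.4255+(1−p*)·0.0000)/1.1=40.1951; Δ=(48.4255−0.0000)/(131.6755−78.5433)=0.9114; B=V−Δ·S=-65.0777
Node (2,2) S=193.6404: V=(p*·137.5001+(1−p*)·48.4255)/1.1=117.9586; Δ=(137.5001−48.4255)/(220.7501−131.6755)=1.0000; B=V−Δ·S=-75.6818
Node (1,0) S=101.3200: V=(p*·40.1951+(1−p*)·0.0000)/1.1=33.3635; Δ=(40.1951−0.0000)/(115.5048−68.8976)=0.8624; B=V−Δ·S=-54.0171
Node (1,1) S=169.8600: V=(p*·117.9586+(1−p*)·40.1951)/1.1=101.0878; Δ=(117.9586−40.1951)/(193.6404−115.5048)=0.9952; B=V−Δ·S=-67.9634
Node (0,0) S=149.0000: V=(p*·101.0878+(1−p*)·33.3635)/1.1=86.5443; Δ=(101.0878−33.3635)/(169.8600−101.3200)=0.9881; B=V−Δ·S=-60.6824
Root portfolio cost Δ·149+B reproduces V0=86.5443.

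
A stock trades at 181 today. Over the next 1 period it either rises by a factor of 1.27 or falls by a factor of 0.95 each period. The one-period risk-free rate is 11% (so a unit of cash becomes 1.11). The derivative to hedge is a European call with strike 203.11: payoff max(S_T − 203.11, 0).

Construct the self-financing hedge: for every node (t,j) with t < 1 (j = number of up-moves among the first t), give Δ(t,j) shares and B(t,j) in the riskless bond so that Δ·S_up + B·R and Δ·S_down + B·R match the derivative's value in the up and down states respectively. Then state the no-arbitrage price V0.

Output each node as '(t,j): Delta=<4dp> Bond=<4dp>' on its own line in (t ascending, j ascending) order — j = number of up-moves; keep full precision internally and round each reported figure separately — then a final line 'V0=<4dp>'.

(0,0): Delta=0.4620 Bond=-71.5709
V0=12.0541

No-arbitrage ⇒ martingale measure with p* = (R−d)/(u−d) = 0.5000.
At expiry t=1: V(1,0)=0.0000, V(1,1)=26.7600
(0,0): S=181.0000. Δ = (V_up−V_dn)/(S_up−S_dn) = (26.7600−0.0000)/(229.8700−171.9500) = 0.4620. V = [p*·26.7600 + (1−p*)·0.0000]/1.11 = 12.0541. B = V − Δ·S = -71.5709.
Each (Δ,B) replicates both successor values, so the strategy is self-financing and V0 is arbitrage-free.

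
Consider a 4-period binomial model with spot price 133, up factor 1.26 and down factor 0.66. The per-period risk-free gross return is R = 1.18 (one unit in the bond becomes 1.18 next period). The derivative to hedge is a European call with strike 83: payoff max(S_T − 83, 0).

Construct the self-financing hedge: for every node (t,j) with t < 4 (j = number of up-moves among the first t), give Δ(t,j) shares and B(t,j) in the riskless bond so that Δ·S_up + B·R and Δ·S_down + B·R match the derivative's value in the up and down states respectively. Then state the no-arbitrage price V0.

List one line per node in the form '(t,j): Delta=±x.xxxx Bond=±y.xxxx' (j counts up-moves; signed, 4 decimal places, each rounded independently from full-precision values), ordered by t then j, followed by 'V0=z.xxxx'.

(0,0): Delta=0.9873 Bond=-40.9656
(1,0): Delta=0.8847 Bond=-39.3324
(1,1): Delta=0.9956 Bond=-49.7251
(2,0): Delta=0.1897 Bond=-6.1465
(2,1): Delta=0.9407 Bond=-52.6070
(2,2): Delta=1.0000 Bond=-59.6093
(3,0): Delta=0.0000 Bond=0.0000
(3,1): Delta=0.2050 Bond=-8.3687
(3,2): Delta=1.0000 Bond=-70.3390
(3,3): Delta=1.0000 Bond=-70.3390
V0=90.3465

Since d<R<u, set p* = (R−d)/(u−d) = 0.8667; price each node as the discounted p*-expectation of its children.
Payoff layer (t=4): V(4,0)=0.0000, V(4,1)=0.0000, V(4,2)=8.9773, V(4,3)=92.5930, V(4,4)=252.2230
(3,0): S=38.2370. Δ = (V_up−V_dn)/(S_up−S_dn) = (0.0000−0.0000)/(48.1786−25.2364) = 0.0000. V = [p*·0.0000 + (1−p*)·0.0000]/1.18 = 0.0000. B = V − Δ·S = 0.0000.
(3,1): S=72.9978. Δ = (V_up−V_dn)/(S_up−S_dn) = (8.9773−0.0000)/(91.9773−48.1786) = 0.2050. V = [p*·8.9773 + (1−p*)·0.0000]/1.18 = 6.5935. B = V − Δ·S = -8.3687.
(3,2): S=139.3595. Δ = (V_up−V_dn)/(S_up−S_dn) = (92.5930−8.9773)/(175.5930−91.9773) = 1.0000. V = [p*·92.5930 + (1−p*)·8.9773]/1.18 = 69.0205. B = V − Δ·S = -70.3390.
(3,3): S=266.0500. Δ = (V_up−V_dn)/(S_up−S_dn) = (252.2230−92.5930)/(335.2230−175.5930) = 1.0000. V = [p*·252.2230 + (1−p*)·92.5930]/1.18 = 195.7110. B = V − Δ·S = -70.3390.
(2,0): S=57.9348. Δ = (V_up−V_dn)/(S_up−S_dn) = (6.5935−0.0000)/(72.9978−38.2370) = 0.1897. V = [p*·6.5935 + (1−p*)·0.0000]/1.18 = 4.8427. B = V − Δ·S = -6.1465.
(2,1): S=110.6028. Δ = (V_up−V_dn)/(S_up−S_dn) = (69.0205−6.5935)/(139.3595−72.9978) = 0.9407. V = [p*·69.0205 + (1−p*)·6.5935]/1.18 = 51.4381. B = V − Δ·S = -52.6070.
(2,2): S=211.1508. Δ = (V_up−V_dn)/(S_up−S_dn) = (195.7110−69.0205)/(266.0500−139.3595) = 1.0000. V = [p*·195.7110 + (1−p*)·69.0205]/1.18 = 151.5415. B = V − Δ·S = -59.6093.
(1,0): S=87.7800. Δ = (V_up−V_dn)/(S_up−S_dn) = (51.4381−4.8427)/(110.6028−57.9348) = 0.8847. V = [p*·51.4381 + (1−p*)·4.8427]/1.18 = 38.3266. B = V − Δ·S = -39.3324.
(1,1): S=167.5800. Δ = (V_up−V_dn)/(S_up−S_dn) = (151.5415−51.4381)/(211.1508−110.6028) = 0.9956. V = [p*·151.5415 + (1−p*)·51.4381]/1.18 = 117.1139. B = V − Δ·S = -49.7251.
(0,0): S=133.0000. Δ = (V_up−V_dn)/(S_up−S_dn) = (117.1139−38.3266)/(167.5800−87.7800) = 0.9873. V = [p*·117.1139 + (1−p*)·38.3266]/1.18 = 90.3465. B = V − Δ·S = -40.9656.
The time-0 hedge costs 90.3465, which is the no-arbitrage price.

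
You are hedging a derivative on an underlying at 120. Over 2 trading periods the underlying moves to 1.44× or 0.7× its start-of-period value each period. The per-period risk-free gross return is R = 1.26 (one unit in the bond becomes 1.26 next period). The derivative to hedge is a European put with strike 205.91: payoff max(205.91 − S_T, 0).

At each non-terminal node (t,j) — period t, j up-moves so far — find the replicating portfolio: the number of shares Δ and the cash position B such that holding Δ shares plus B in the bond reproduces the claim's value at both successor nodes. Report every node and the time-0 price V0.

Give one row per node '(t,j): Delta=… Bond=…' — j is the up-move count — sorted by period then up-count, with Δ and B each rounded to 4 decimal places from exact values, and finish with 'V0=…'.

No-arbitrage ⇒ martingale measure with p* = (R−d)/(u−d) = 0.7568.
At expiry t=2: V(2,0)=147.1100, V(2,1)=84.9500, V(2,2)=0.0000
Node (1,0) S=84.0000: V=(p*·84.9500+(1−p*)·147.1100)/1.26=79.4206; Δ=(84.9500−147.1100)/(120.9600−58.8000)=-1.0000; B=V−Δ·S=163.4206
Node (1,1) S=172.8000: V=(p*·0.0000+(1−p*)·84.9500)/1.26=16.3996; Δ=(0.0000−84.9500)/(248.8320−120.9600)=-0.6643; B=V−Δ·S=131.1969
Node (0,0) S=120.0000: V=(p*·16.3996+(1−p*)·79.4206)/1.26=25.1818; Δ=(16.3996−79.4206)/(172.8000−84.0000)=-0.7097; B=V−Δ·S=110.3453
Check: Δ(0,0)·S0 + B(0,0) = 25.1818 = V0.

(0,0): Delta=-0.7097 Bond=110.3453
(1,0): Delta=-1.0000 Bond=163.4206
(1,1): Delta=-0.6643 Bond=131.1969
V0=25.1818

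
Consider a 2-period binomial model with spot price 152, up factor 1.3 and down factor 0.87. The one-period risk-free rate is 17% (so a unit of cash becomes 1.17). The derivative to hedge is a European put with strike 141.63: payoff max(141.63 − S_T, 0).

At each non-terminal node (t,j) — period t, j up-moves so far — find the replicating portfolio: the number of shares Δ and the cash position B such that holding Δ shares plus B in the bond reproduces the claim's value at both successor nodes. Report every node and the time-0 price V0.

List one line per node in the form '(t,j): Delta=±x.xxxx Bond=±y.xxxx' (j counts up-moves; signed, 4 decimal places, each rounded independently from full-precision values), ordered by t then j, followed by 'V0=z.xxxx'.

(0,0): Delta=-0.1051 Bond=17.7481
(1,0): Delta=-0.4675 Bond=68.6853
(1,1): Delta=0.0000 Bond=0.0000
V0=1.7748

Since d<R<u, set p* = (R−d)/(u−d) = 0.6977; price each node as the discounted p*-expectation of its children.
Terminal values V(2,·): V(2,0)=26.5812, V(2,1)=0.0000, V(2,2)=0.0000
(1,0): S=132.2400. Δ = (V_up−V_dn)/(S_up−S_dn) = (0.0000−26.5812)/(171.9120−115.0488) = -0.4675. V = [p*·0.0000 + (1−p*)·26.5812]/1.17 = 6.8685. B = V − Δ·S = 68.6853.
(1,1): S=197.6000. Δ = (V_up−V_dn)/(S_up−S_dn) = (0.0000−0.0000)/(256.8800−171.9120) = 0.0000. V = [p*·0.0000 + (1−p*)·0.0000]/1.17 = 0.0000. B = V − Δ·S = 0.0000.
(0,0): S=152.0000. Δ = (V_up−V_dn)/(S_up−S_dn) = (0.0000−6.8685)/(197.6000−132.2400) = -0.1051. V = [p*·0.0000 + (1−p*)·6.8685]/1.17 = 1.7748. B = V − Δ·S = 17.7481.
Self-financing check: at every node Δ·S+B equals the discounted successor values.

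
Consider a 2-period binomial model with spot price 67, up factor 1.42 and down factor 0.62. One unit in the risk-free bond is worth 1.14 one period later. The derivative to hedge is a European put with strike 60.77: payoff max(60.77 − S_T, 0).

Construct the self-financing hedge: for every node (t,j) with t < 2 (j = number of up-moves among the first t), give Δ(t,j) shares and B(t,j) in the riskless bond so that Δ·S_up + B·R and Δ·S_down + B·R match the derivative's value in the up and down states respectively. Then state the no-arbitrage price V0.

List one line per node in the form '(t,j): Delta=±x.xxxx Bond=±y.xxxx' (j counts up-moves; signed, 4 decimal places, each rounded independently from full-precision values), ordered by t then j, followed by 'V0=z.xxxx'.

The replicating-portfolio and risk-neutral prices coincide; use p* = (1.14−0.62)/(1.42−0.62) = 0.6500 for the latter.
Terminal values V(2,·): V(2,0)=35.0152, V(2,1)=1.7832, V(2,2)=0.0000
Node (1,0) S=41.5400: V=(p*·1.7832+(1−p*)·35.0152)/1.14=11.7670; Δ=(1.7832−35.0152)/(58.9868−25.7548)=-1.0000; B=V−Δ·S=53.3070
Node (1,1) S=95.1400: V=(p*·0.0000+(1−p*)·1.7832)/1.14=0.5475; Δ=(0.0000−1.7832)/(135.0988−58.9868)=-0.0234; B=V−Δ·S=2.7765
Node (0,0) S=67.0000: V=(p*·0.5475+(1−p*)·11.7670)/1.14=3.9248; Δ=(0.5475−11.7670)/(95.1400−41.5400)=-0.2093; B=V−Δ·S=17.9493
The time-0 hedge costs 3.9248, which is the no-arbitrage price.

(0,0): Delta=-0.2093 Bond=17.9493
(1,0): Delta=-1.0000 Bond=53.3070
(1,1): Delta=-0.0234 Bond=2.7765
V0=3.9248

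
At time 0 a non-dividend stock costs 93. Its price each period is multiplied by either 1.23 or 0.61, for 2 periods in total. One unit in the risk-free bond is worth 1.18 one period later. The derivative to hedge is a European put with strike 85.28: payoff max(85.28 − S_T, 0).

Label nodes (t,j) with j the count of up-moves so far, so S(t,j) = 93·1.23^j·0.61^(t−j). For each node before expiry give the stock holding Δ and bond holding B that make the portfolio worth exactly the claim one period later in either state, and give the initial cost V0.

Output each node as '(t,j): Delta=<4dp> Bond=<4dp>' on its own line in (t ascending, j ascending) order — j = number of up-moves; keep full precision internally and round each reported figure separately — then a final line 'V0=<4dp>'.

(0,0): Delta=-0.2512 Bond=25.2452
(1,0): Delta=-1.0000 Bond=72.2712
(1,1): Delta=-0.2186 Bond=26.0629
V0=1.8876

No-arbitrage ⇒ martingale measure with p* = (R−d)/(u−d) = 0.9194.
Payoff layer (t=2): V(2,0)=50.6747, V(2,1)=15.5021, V(2,2)=0.0000
  t=1,j=0: stock 56.7300 → up 69.7779 (V=15.5021), down 34.6053 (V=50.6747). Price 15.5412; hedge Δ=-1.0000, bond B=72.2712.
  t=1,j=1: stock 114.3900 → up 140.6997 (V=0.0000), down 69.7779 (V=15.5021). Price 1.0595; hedge Δ=-0.2186, bond B=26.0629.
  t=0,j=0: stock 93.0000 → up 114.3900 (V=1.0595), down 56.7300 (V=15.5412). Price 1.8876; hedge Δ=-0.2512, bond B=25.2452.
Check: Δ(0,0)·S0 + B(0,0) = 1.8876 = V0.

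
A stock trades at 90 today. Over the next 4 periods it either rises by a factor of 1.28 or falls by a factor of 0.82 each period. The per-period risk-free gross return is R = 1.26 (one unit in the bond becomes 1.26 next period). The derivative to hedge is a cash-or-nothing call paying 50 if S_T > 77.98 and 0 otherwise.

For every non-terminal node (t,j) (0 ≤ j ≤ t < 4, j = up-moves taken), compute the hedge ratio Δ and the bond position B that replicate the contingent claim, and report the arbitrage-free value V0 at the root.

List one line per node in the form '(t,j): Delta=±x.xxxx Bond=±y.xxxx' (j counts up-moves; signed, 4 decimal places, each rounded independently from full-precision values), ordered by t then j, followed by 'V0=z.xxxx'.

Risk-neutral probability p* = (R−d)/(u−d) = (1.26−0.82)/(1.28−0.82) = 0.9565.
Payoff layer (t=4): V(4,0)=0.0000, V(4,1)=0.0000, V(4,2)=50.0000, V(4,3)=50.0000, V(4,4)=50.0000
(3,0): S=49.6231. Δ = (V_up−V_dn)/(S_up−S_dn) = (0.0000−0.0000)/(63.5176−40.6910) = 0.0000. V = [p*·0.0000 + (1−p*)·0.0000]/1.26 = 0.0000. B = V − Δ·S = 0.0000.
(3,1): S=77.4605. Δ = (V_up−V_dn)/(S_up−S_dn) = (50.0000−0.0000)/(99.1494−63.5176) = 1.4032. V = [p*·50.0000 + (1−p*)·0.0000]/1.26 = 37.9572. B = V − Δ·S = -70.7384.
(3,2): S=120.9139. Δ = (V_up−V_dn)/(S_up−S_dn) = (50.0000−50.0000)/(154.7698−99.1494) = 0.0000. V = [p*·50.0000 + (1−p*)·50.0000]/1.26 = 39.6825. B = V − Δ·S = 39.6825.
(3,3): S=188.7437. Δ = (V_up−V_dn)/(S_up−S_dn) = (50.0000−50.0000)/(241.5919−154.7698) = 0.0000. V = [p*·50.0000 + (1−p*)·50.0000]/1.26 = 39.6825. B = V − Δ·S = 39.6825.
(2,0): S=60.5160. Δ = (V_up−V_dn)/(S_up−S_dn) = (37.9572−0.0000)/(77.4605−49.6231) = 1.3635. V = [p*·37.9572 + (1−p*)·0.0000]/1.26 = 28.8150. B = V − Δ·S = -53.7007.
(2,1): S=94.4640. Δ = (V_up−V_dn)/(S_up−S_dn) = (39.6825−37.9572)/(120.9139−77.4605) = 0.0397. V = [p*·39.6825 + (1−p*)·37.9572]/1.26 = 31.4345. B = V − Δ·S = 27.6838.
(2,2): S=147.4560. Δ = (V_up−V_dn)/(S_up−S_dn) = (39.6825−39.6825)/(188.7437−120.9139) = 0.0000. V = [p*·39.6825 + (1−p*)·39.6825]/1.26 = 31.4941. B = V − Δ·S = 31.4941.
(1,0): S=73.8000. Δ = (V_up−V_dn)/(S_up−S_dn) = (31.4345−28.8150)/(94.4640−60.5160) = 0.0772. V = [p*·31.4345 + (1−p*)·28.8150]/1.26 = 24.8577. B = V − Δ·S = 19.1630.
(1,1): S=115.2000. Δ = (V_up−V_dn)/(S_up−S_dn) = (31.4941−31.4345)/(147.4560−94.4640) = 0.0011. V = [p*·31.4941 + (1−p*)·31.4345]/1.26 = 24.9932. B = V − Δ·S = 24.8638.
(0,0): S=90.0000. Δ = (V_up−V_dn)/(S_up−S_dn) = (24.9932−24.8577)/(115.2000−73.8000) = 0.0033. V = [p*·24.9932 + (1−p*)·24.8577]/1.26 = 19.8312. B = V − Δ·S = 19.5365.
Check: Δ(0,0)·S0 + B(0,0) = 19.8312 = V0.

(0,0): Delta=0.0033 Bond=19.5365
(1,0): Delta=0.0772 Bond=19.1630
(1,1): Delta=0.0011 Bond=24.8638
(2,0): Delta=1.3635 Bond=-53.7007
(2,1): Delta=0.0397 Bond=27.6838
(2,2): Delta=0.0000 Bond=31.4941
(3,0): Delta=0.0000 Bond=0.0000
(3,1): Delta=1.4032 Bond=-70.7384
(3,2): Delta=0.0000 Bond=39.6825
(3,3): Delta=0.0000 Bond=39.6825
V0=19.8312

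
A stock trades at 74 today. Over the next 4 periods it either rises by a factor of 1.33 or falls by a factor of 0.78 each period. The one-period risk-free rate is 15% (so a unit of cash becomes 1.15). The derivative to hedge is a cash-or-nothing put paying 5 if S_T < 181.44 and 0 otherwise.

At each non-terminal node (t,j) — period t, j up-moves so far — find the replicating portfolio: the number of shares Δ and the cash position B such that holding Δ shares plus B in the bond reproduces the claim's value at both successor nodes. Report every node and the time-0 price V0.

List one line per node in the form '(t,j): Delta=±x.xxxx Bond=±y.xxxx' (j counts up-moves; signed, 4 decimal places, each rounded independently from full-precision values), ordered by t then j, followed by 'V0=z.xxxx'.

(0,0): Delta=-0.0246 Bond=4.0931
(1,0): Delta=0.0000 Bond=3.2876
(1,1): Delta=-0.0316 Bond=5.3976
(2,0): Delta=0.0000 Bond=3.7807
(2,1): Delta=0.0000 Bond=3.7807
(2,2): Delta=-0.0406 Bond=7.3877
(3,0): Delta=0.0000 Bond=4.3478
(3,1): Delta=0.0000 Bond=4.3478
(3,2): Delta=0.0000 Bond=4.3478
(3,3): Delta=-0.0522 Bond=10.5138
V0=2.2733

No-arbitrage ⇒ martingale measure with p* = (R−d)/(u−d) = 0.6727.
At expiry t=4: V(4,0)=5.0000, V(4,1)=5.0000, V(4,2)=5.0000, V(4,3)=5.0000, V(4,4)=0.0000
Node (3,0) S=35.1168: V=(p*·5.0000+(1−p*)·5.0000)/1.15=4.3478; Δ=(5.0000−5.0000)/(46.7054−27.3911)=0.0000; B=V−Δ·S=4.3478
Node (3,1) S=59.8787: V=(p*·5.0000+(1−p*)·5.0000)/1.15=4.3478; Δ=(5.0000−5.0000)/(79.6387−46.7054)=0.0000; B=V−Δ·S=4.3478
Node (3,2) S=102.1009: V=(p*·5.0000+(1−p*)·5.0000)/1.15=4.3478; Δ=(5.0000−5.0000)/(135.7942−79.6387)=0.0000; B=V−Δ·S=4.3478
Node (3,3) S=174.0951: V=(p*·0.0000+(1−p*)·5.0000)/1.15=1.4229; Δ=(0.0000−5.0000)/(231.5465−135.7942)=-0.0522; B=V−Δ·S=10.5138
Node (2,0) S=45.0216: V=(p*·4.3478+(1−p*)·4.3478)/1.15=3.7807; Δ=(4.3478−4.3478)/(59.8787−35.1168)=0.0000; B=V−Δ·S=3.7807
Node (2,1) S=76.7676: V=(p*·4.3478+(1−p*)·4.3478)/1.15=3.7807; Δ=(4.3478−4.3478)/(102.1009−59.8787)=0.0000; B=V−Δ·S=3.7807
Node (2,2) S=130.8986: V=(p*·1.4229+(1−p*)·4.3478)/1.15=2.0697; Δ=(1.4229−4.3478)/(174.0951−102.1009)=-0.0406; B=V−Δ·S=7.3877
Node (1,0) S=57.7200: V=(p*·3.7807+(1−p*)·3.7807)/1.15=3.2876; Δ=(3.7807−3.7807)/(76.7676−45.0216)=0.0000; B=V−Δ·S=3.2876
Node (1,1) S=98.4200: V=(p*·2.0697+(1−p*)·3.7807)/1.15=2.2867; Δ=(2.0697−3.7807)/(130.8986−76.7676)=-0.0316; B=V−Δ·S=5.3976
Node (0,0) S=74.0000: V=(p*·2.2867+(1−p*)·3.2876)/1.15=2.2733; Δ=(2.2867−3.2876)/(98.4200−57.7200)=-0.0246; B=V−Δ·S=4.0931
Check: Δ(0,0)·S0 + B(0,0) = 2.2733 = V0.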